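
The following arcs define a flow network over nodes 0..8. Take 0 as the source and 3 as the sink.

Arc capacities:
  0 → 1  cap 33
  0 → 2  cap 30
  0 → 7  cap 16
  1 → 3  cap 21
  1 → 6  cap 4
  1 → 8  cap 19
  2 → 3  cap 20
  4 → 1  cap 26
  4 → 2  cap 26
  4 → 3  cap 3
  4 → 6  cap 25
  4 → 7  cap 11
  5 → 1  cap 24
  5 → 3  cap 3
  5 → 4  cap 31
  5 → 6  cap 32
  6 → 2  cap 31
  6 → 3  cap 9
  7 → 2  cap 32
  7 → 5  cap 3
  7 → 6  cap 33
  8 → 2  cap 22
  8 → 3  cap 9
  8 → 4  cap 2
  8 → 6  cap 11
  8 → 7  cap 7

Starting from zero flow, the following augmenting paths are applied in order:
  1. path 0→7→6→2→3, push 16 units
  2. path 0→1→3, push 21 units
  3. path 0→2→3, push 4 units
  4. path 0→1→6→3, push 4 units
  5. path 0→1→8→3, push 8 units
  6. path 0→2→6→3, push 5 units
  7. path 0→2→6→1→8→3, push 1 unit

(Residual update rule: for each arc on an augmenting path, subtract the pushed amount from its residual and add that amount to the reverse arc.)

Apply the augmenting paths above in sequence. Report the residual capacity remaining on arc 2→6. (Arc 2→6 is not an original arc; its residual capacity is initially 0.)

Residual capacity of (2,6): 10

after path 1 (0→7→6→2→3, push 16): res(2,6)=16
after path 2 (0→1→3, push 21): res(2,6)=16
after path 3 (0→2→3, push 4): res(2,6)=16
after path 4 (0→1→6→3, push 4): res(2,6)=16
after path 5 (0→1→8→3, push 8): res(2,6)=16
after path 6 (0→2→6→3, push 5): res(2,6)=11
after path 7 (0→2→6→1→8→3, push 1): res(2,6)=10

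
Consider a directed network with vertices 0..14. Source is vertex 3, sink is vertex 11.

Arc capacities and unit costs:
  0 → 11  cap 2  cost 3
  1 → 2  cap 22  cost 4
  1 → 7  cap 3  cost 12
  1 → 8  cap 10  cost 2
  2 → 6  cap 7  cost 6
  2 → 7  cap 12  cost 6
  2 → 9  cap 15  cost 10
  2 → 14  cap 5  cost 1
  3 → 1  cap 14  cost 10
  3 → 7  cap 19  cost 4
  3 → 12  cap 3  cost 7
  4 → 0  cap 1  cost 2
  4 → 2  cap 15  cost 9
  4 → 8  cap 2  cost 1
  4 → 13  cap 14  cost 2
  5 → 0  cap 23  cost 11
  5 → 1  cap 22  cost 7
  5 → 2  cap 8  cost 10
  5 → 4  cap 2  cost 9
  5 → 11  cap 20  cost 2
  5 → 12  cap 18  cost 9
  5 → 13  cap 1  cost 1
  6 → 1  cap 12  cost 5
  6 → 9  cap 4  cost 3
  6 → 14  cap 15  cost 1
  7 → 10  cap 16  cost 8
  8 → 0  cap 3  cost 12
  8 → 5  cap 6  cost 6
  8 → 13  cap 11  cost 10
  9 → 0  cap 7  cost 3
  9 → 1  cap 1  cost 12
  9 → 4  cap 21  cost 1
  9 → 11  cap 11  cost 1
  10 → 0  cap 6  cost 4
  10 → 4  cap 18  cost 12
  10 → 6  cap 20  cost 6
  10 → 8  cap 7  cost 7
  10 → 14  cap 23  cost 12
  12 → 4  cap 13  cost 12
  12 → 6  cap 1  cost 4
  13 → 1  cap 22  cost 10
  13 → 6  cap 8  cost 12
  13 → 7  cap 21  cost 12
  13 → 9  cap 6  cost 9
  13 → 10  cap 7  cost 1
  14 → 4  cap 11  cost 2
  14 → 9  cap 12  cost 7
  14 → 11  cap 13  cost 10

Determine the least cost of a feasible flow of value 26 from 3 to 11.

shortest-cost path #1: 3→12→6→9→11 push 1 @ unit cost 15 (adds 15)
shortest-cost path #2: 3→7→10→0→11 push 2 @ unit cost 19 (adds 38)
shortest-cost path #3: 3→1→8→5→11 push 6 @ unit cost 20 (adds 120)
shortest-cost path #4: 3→7→10→6→9→11 push 3 @ unit cost 22 (adds 66)
shortest-cost path #5: 3→1→2→14→9→11 push 5 @ unit cost 23 (adds 115)
shortest-cost path #6: 3→1→2→9→11 push 2 @ unit cost 25 (adds 50)
shortest-cost path #7: 3→1→2→9→14→11 push 1 @ unit cost 27 (adds 27)
shortest-cost path #8: 3→7→10→6→14→11 push 6 @ unit cost 29 (adds 174)
total cost = 605

Minimum cost for 26 units: 605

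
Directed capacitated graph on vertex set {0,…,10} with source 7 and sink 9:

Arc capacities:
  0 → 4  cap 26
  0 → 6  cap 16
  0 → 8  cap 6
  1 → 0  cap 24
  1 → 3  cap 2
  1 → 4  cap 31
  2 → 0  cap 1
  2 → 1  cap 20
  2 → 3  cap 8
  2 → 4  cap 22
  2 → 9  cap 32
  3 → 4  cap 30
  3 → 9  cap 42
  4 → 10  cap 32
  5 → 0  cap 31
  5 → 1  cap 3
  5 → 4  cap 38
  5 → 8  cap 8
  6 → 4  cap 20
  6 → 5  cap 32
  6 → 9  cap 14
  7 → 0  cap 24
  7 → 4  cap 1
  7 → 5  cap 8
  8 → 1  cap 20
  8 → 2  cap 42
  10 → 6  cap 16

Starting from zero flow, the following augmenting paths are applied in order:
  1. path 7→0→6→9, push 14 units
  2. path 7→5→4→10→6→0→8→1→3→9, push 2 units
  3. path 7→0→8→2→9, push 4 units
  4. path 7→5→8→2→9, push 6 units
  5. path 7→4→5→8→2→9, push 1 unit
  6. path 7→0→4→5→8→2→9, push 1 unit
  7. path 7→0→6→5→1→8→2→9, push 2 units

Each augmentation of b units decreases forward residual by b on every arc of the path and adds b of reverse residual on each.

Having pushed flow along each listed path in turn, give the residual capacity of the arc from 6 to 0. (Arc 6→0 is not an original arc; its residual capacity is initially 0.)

Residual capacity of (6,0): 14

after path 1 (7→0→6→9, push 14): res(6,0)=14
after path 2 (7→5→4→10→6→0→8→1→3→9, push 2): res(6,0)=12
after path 3 (7→0→8→2→9, push 4): res(6,0)=12
after path 4 (7→5→8→2→9, push 6): res(6,0)=12
after path 5 (7→4→5→8→2→9, push 1): res(6,0)=12
after path 6 (7→0→4→5→8→2→9, push 1): res(6,0)=12
after path 7 (7→0→6→5→1→8→2→9, push 2): res(6,0)=14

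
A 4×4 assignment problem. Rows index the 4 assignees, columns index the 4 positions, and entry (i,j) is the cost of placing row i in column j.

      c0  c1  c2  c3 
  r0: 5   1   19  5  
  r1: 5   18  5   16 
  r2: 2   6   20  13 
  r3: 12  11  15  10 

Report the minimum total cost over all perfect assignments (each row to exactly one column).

optimal assignment: row0→col1 (cost 1), row1→col2 (cost 5), row2→col0 (cost 2), row3→col3 (cost 10)
total = 1 + 5 + 2 + 10 = 18

Minimum assignment cost: 18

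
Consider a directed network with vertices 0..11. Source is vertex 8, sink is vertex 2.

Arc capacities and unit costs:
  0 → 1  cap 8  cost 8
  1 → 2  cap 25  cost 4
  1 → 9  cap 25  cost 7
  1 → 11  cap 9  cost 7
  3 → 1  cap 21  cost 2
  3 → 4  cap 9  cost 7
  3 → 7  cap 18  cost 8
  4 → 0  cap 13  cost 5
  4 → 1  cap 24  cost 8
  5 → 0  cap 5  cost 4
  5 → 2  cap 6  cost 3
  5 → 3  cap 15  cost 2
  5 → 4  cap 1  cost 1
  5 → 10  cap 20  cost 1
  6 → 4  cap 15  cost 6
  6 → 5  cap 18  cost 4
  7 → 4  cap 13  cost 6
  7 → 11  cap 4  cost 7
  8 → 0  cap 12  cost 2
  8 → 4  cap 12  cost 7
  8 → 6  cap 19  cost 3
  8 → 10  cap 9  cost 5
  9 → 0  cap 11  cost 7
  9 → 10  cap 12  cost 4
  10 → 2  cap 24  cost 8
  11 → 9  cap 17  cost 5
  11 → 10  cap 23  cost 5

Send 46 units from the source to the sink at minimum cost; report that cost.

shortest-cost path #1: 8→6→5→2 push 6 @ unit cost 10 (adds 60)
shortest-cost path #2: 8→10→2 push 9 @ unit cost 13 (adds 117)
shortest-cost path #3: 8→0→1→2 push 8 @ unit cost 14 (adds 112)
shortest-cost path #4: 8→6→5→3→1→2 push 12 @ unit cost 15 (adds 180)
shortest-cost path #5: 8→4→1→2 push 5 @ unit cost 19 (adds 95)
shortest-cost path #6: 8→4→1→3→5→10→2 push 6 @ unit cost 20 (adds 120)
total cost = 684

Minimum cost for 46 units: 684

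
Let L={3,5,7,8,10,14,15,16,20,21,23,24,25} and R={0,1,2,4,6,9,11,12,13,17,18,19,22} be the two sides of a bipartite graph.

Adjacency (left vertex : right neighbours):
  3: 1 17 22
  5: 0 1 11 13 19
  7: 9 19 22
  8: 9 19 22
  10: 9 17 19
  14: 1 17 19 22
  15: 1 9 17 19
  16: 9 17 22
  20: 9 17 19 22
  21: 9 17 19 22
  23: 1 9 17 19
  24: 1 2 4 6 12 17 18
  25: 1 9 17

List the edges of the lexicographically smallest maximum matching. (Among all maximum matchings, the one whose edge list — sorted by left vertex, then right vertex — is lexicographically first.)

Lex-smallest maximum matching: {(3,1), (5,0), (7,9), (8,19), (10,17), (14,22), (24,2)}

|M| = 7 (so the lex-smallest maximum matching has 7 edges)
process left vertices in ascending order; for each, take the smallest-labelled available neighbour that still permits 7 edges overall, or leave it unmatched if none does
lex-smallest matching: {3-1, 5-0, 7-9, 8-19, 10-17, 14-22, 24-2}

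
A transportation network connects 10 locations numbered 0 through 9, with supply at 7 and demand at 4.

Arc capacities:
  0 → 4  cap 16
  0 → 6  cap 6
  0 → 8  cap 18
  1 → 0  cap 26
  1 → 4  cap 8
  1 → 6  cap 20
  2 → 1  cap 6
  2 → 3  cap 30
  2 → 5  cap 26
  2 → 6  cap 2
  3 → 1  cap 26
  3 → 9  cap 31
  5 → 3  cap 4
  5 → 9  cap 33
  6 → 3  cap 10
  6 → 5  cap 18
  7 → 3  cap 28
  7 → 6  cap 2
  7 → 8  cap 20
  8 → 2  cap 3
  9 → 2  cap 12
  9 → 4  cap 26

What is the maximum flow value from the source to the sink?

Maximum flow value: 33

augment #1: 7→3→1→4 bottleneck 8, total now 8
augment #2: 7→3→9→4 bottleneck 20, total now 28
augment #3: 7→6→3→9→4 bottleneck 2, total now 30
augment #4: 7→8→2→1→0→4 bottleneck 3, total now 33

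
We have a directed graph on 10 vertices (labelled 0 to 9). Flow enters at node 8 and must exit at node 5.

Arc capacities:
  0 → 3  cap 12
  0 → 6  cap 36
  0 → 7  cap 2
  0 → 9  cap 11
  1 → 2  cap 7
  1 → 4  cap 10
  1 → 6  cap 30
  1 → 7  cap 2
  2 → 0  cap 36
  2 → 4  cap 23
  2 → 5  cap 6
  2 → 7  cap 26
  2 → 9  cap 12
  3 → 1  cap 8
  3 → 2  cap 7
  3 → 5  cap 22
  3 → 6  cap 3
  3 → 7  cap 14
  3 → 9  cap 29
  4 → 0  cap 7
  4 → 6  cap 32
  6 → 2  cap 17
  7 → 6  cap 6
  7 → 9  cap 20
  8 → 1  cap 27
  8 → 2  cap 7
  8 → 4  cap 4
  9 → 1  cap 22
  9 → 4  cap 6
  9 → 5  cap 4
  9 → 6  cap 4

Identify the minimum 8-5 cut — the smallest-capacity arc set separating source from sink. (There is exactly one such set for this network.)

Min-cut arcs: {(0,3), (2,5), (9,5)} (total capacity 22)

augment #1: 8→2→5 push 6
augment #2: 8→2→9→5 push 1
augment #3: 8→1→2→9→5 push 3
augment #4: 8→4→0→3→5 push 4
augment #5: 8→1→2→0→3→5 push 4
augment #6: 8→1→4→0→3→5 push 3
augment #7: 8→1→6→2→0→3→5 push 1
max flow = 22; residual-reachable set from 8 gives S-side
cut edges (S→T): {(0,3), (2,5), (9,5)} total cap 22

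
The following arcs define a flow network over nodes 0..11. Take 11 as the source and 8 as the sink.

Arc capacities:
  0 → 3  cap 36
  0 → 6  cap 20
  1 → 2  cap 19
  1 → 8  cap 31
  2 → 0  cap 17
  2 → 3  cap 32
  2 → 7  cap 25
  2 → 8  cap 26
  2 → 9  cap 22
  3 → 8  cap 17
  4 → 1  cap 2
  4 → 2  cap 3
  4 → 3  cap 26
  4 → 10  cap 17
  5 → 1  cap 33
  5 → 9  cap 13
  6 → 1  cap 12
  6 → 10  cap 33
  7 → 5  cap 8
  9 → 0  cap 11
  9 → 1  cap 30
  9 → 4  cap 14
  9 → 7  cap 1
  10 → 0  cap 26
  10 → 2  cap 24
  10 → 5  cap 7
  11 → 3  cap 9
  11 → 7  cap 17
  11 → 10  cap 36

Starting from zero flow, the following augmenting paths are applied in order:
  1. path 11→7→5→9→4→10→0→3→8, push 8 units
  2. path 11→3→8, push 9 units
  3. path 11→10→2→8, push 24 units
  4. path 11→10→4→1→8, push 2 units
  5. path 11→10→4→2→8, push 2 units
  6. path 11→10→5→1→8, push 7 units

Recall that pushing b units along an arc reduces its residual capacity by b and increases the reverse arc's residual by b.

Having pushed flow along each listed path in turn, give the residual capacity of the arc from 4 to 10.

Residual capacity of (4,10): 13

after path 1 (11→7→5→9→4→10→0→3→8, push 8): res(4,10)=9
after path 2 (11→3→8, push 9): res(4,10)=9
after path 3 (11→10→2→8, push 24): res(4,10)=9
after path 4 (11→10→4→1→8, push 2): res(4,10)=11
after path 5 (11→10→4→2→8, push 2): res(4,10)=13
after path 6 (11→10→5→1→8, push 7): res(4,10)=13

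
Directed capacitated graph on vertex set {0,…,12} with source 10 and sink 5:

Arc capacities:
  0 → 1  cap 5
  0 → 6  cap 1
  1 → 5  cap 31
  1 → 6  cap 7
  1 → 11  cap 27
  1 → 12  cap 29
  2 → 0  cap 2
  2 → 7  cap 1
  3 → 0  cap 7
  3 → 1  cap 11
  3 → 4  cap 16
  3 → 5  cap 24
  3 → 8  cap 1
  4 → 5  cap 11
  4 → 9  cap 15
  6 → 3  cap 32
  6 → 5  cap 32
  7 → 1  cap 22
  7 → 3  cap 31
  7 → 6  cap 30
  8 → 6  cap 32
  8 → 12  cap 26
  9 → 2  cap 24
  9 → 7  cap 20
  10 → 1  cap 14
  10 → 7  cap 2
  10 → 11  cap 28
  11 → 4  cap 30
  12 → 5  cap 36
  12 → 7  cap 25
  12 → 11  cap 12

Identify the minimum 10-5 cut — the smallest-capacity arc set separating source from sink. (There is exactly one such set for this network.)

augment #1: 10→1→5 push 14
augment #2: 10→7→1→5 push 2
augment #3: 10→11→4→5 push 11
augment #4: 10→11→4→9→7→1→5 push 15
max flow = 42; residual-reachable set from 10 gives S-side
cut edges (S→T): {(4,5), (4,9), (10,1), (10,7)} total cap 42

Min-cut arcs: {(4,5), (4,9), (10,1), (10,7)} (total capacity 42)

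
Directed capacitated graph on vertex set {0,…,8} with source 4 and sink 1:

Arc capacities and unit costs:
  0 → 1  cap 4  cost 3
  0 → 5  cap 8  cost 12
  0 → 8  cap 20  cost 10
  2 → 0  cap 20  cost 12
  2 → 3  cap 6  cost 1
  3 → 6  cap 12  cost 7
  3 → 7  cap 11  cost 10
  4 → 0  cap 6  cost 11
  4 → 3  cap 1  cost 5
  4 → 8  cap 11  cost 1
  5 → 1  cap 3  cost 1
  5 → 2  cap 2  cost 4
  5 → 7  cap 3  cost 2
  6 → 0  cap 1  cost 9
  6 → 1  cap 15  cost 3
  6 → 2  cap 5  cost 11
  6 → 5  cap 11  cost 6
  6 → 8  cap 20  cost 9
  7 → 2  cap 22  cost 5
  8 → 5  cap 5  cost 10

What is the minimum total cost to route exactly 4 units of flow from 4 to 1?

Minimum cost for 4 units: 50

shortest-cost path #1: 4→8→5→1 push 3 @ unit cost 12 (adds 36)
shortest-cost path #2: 4→0→1 push 1 @ unit cost 14 (adds 14)
total cost = 50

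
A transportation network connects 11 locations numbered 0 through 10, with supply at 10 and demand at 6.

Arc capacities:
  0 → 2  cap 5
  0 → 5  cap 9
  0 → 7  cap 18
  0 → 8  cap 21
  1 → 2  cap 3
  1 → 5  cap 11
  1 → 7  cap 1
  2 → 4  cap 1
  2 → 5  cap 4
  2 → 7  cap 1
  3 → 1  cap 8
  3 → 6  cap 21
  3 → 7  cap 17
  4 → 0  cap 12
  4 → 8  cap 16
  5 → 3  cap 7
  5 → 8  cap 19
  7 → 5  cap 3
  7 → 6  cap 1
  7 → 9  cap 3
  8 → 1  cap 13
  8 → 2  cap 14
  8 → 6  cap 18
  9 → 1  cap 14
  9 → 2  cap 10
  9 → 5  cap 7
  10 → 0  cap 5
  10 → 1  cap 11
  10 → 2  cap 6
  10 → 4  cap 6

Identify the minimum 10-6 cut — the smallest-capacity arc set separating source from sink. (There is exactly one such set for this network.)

Min-cut arcs: {(5,3), (7,6), (8,6)} (total capacity 26)

augment #1: 10→0→7→6 push 1
augment #2: 10→0→8→6 push 4
augment #3: 10→4→8→6 push 6
augment #4: 10→1→5→3→6 push 7
augment #5: 10→1→5→8→6 push 4
augment #6: 10→2→4→8→6 push 1
augment #7: 10→2→5→8→6 push 3
max flow = 26; residual-reachable set from 10 gives S-side
cut edges (S→T): {(5,3), (7,6), (8,6)} total cap 26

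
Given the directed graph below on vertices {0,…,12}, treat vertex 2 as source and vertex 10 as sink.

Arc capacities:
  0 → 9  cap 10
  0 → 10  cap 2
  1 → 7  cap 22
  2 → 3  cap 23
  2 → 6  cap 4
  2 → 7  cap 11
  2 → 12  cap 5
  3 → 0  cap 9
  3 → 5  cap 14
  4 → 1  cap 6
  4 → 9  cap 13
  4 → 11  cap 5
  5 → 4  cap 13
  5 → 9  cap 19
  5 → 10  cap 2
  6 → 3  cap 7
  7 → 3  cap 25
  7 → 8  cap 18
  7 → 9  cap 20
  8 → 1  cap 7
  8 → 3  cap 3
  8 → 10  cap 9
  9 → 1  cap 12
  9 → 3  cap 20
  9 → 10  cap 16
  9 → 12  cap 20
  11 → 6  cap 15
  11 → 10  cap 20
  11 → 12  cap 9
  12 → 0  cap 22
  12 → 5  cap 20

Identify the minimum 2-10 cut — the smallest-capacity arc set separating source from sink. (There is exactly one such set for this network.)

Min-cut arcs: {(0,10), (4,11), (5,10), (8,10), (9,10)} (total capacity 34)

augment #1: 2→3→0→10 push 2
augment #2: 2→3→5→10 push 2
augment #3: 2→7→8→10 push 9
augment #4: 2→7→9→10 push 2
augment #5: 2→3→0→9→10 push 7
augment #6: 2→3→5→9→10 push 7
augment #7: 2→3→5→4→11→10 push 5
max flow = 34; residual-reachable set from 2 gives S-side
cut edges (S→T): {(0,10), (4,11), (5,10), (8,10), (9,10)} total cap 34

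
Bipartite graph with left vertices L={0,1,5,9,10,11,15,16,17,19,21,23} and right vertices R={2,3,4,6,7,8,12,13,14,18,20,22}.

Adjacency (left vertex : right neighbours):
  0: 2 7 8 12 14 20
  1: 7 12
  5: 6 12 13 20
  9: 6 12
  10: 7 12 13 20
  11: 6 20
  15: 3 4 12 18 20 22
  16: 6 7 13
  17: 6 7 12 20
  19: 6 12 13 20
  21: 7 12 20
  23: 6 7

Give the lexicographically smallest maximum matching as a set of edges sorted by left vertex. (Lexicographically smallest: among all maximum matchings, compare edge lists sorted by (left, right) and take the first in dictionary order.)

|M| = 7 (so the lex-smallest maximum matching has 7 edges)
process left vertices in ascending order; for each, take the smallest-labelled available neighbour that still permits 7 edges overall, or leave it unmatched if none does
lex-smallest matching: {0-2, 1-7, 5-6, 9-12, 10-13, 11-20, 15-3}

Lex-smallest maximum matching: {(0,2), (1,7), (5,6), (9,12), (10,13), (11,20), (15,3)}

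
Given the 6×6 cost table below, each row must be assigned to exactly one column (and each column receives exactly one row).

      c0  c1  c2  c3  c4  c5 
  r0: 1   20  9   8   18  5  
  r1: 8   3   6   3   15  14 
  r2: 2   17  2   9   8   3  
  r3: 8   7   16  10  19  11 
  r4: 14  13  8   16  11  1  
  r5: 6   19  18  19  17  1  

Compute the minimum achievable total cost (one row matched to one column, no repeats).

Minimum assignment cost: 25

optimal assignment: row0→col0 (cost 1), row1→col3 (cost 3), row2→col2 (cost 2), row3→col1 (cost 7), row4→col4 (cost 11), row5→col5 (cost 1)
total = 1 + 3 + 2 + 7 + 11 + 1 = 25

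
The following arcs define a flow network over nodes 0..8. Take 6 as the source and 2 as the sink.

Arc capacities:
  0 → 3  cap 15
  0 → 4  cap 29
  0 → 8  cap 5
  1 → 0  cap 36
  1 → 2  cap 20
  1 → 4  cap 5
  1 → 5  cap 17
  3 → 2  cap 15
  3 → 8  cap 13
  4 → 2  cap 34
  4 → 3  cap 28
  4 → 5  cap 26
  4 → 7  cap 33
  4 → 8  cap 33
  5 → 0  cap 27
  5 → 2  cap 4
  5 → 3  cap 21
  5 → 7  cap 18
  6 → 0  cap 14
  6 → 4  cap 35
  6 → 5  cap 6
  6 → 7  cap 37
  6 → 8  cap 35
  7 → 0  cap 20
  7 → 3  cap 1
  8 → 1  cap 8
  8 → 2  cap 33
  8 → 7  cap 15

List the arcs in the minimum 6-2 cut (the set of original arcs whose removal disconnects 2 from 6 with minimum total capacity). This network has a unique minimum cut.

Min-cut arcs: {(3,2), (4,2), (5,2), (8,1), (8,2)} (total capacity 94)

augment #1: 6→4→2 push 34
augment #2: 6→5→2 push 4
augment #3: 6→8→2 push 33
augment #4: 6→0→3→2 push 14
augment #5: 6→4→3→2 push 1
augment #6: 6→8→1→2 push 2
augment #7: 6→5→0→8→1→2 push 2
augment #8: 6→7→0→8→1→2 push 3
augment #9: 6→7→3→8→1→2 push 1
max flow = 94; residual-reachable set from 6 gives S-side
cut edges (S→T): {(3,2), (4,2), (5,2), (8,1), (8,2)} total cap 94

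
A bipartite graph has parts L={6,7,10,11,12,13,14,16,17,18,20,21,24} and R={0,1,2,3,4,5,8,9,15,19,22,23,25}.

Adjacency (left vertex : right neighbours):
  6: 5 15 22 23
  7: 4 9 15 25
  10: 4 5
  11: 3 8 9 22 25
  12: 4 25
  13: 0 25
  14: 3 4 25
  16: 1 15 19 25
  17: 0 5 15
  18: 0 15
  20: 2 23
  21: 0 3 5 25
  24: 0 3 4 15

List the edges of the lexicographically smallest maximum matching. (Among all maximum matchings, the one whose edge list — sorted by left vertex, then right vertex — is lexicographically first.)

Lex-smallest maximum matching: {(6,22), (7,9), (10,4), (11,8), (12,25), (13,0), (14,3), (16,1), (17,5), (18,15), (20,2)}

|M| = 11 (so the lex-smallest maximum matching has 11 edges)
process left vertices in ascending order; for each, take the smallest-labelled available neighbour that still permits 11 edges overall, or leave it unmatched if none does
lex-smallest matching: {6-22, 7-9, 10-4, 11-8, 12-25, 13-0, 14-3, 16-1, 17-5, 18-15, 20-2}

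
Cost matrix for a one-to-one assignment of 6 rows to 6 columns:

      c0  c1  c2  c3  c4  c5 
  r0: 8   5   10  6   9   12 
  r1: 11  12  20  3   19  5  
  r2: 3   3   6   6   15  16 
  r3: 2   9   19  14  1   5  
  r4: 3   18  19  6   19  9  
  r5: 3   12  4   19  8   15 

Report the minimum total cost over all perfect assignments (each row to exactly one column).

Minimum assignment cost: 22

optimal assignment: row0→col3 (cost 6), row1→col5 (cost 5), row2→col1 (cost 3), row3→col4 (cost 1), row4→col0 (cost 3), row5→col2 (cost 4)
total = 6 + 5 + 3 + 1 + 3 + 4 = 22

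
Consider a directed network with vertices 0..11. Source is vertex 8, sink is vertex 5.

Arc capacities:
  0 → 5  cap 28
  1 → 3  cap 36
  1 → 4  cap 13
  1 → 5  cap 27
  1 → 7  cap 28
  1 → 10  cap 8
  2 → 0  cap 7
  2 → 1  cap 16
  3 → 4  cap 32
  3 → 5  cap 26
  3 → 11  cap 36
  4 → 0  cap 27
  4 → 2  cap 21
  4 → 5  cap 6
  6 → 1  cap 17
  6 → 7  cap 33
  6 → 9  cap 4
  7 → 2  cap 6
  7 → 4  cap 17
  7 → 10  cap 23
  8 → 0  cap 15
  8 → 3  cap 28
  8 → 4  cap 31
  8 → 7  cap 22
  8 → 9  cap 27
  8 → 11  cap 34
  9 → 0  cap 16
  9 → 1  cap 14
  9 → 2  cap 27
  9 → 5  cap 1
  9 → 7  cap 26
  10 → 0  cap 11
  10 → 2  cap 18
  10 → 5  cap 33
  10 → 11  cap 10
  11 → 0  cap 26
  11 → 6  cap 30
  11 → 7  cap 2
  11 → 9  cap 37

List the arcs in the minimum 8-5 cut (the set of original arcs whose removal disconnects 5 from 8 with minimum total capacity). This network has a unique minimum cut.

augment #1: 8→0→5 push 15
augment #2: 8→3→5 push 26
augment #3: 8→4→5 push 6
augment #4: 8→9→5 push 1
augment #5: 8→4→0→5 push 13
augment #6: 8→7→10→5 push 22
augment #7: 8→9→1→5 push 14
augment #8: 8→4→2→1→5 push 12
augment #9: 8→9→2→1→5 push 1
augment #10: 8→9→7→10→5 push 1
augment #11: 8→9→2→1→10→5 push 3
augment #12: 8→11→6→1→10→5 push 5
max flow = 119; residual-reachable set from 8 gives S-side
cut edges (S→T): {(0,5), (1,5), (1,10), (3,5), (4,5), (7,10), (9,5)} total cap 119

Min-cut arcs: {(0,5), (1,5), (1,10), (3,5), (4,5), (7,10), (9,5)} (total capacity 119)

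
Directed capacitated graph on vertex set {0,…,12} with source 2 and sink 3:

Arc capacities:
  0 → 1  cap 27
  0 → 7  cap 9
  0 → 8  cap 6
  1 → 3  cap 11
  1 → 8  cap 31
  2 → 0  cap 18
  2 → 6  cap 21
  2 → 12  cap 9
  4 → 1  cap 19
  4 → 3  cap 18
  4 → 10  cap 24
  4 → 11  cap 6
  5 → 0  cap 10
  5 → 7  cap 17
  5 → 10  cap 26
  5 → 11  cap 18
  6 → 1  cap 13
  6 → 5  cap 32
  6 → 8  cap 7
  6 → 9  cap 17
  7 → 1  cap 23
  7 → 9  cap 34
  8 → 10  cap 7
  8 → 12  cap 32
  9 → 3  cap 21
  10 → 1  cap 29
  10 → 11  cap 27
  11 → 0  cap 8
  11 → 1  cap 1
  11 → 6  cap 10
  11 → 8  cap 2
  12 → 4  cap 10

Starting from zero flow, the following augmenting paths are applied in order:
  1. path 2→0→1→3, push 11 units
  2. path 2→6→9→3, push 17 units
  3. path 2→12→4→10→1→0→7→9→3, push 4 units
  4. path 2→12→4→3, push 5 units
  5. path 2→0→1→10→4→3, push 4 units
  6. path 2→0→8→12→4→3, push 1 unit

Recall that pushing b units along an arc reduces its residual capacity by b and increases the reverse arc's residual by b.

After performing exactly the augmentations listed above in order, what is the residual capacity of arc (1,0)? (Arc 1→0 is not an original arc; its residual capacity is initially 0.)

Residual capacity of (1,0): 11

after path 1 (2→0→1→3, push 11): res(1,0)=11
after path 2 (2→6→9→3, push 17): res(1,0)=11
after path 3 (2→12→4→10→1→0→7→9→3, push 4): res(1,0)=7
after path 4 (2→12→4→3, push 5): res(1,0)=7
after path 5 (2→0→1→10→4→3, push 4): res(1,0)=11
after path 6 (2→0→8→12→4→3, push 1): res(1,0)=11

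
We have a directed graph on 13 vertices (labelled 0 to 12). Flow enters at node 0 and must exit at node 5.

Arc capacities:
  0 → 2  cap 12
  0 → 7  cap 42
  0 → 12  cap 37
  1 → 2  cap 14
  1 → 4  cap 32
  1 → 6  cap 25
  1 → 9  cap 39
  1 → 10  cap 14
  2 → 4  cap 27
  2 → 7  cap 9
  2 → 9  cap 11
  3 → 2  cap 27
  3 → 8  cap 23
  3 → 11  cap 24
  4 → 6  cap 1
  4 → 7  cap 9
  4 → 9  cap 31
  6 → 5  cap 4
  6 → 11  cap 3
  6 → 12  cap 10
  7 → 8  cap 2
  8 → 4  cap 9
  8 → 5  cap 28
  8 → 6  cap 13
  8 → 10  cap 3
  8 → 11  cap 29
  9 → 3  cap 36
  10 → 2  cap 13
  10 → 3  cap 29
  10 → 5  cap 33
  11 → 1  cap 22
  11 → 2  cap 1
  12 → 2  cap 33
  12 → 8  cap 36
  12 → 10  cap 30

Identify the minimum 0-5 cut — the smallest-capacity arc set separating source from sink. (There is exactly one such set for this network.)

Min-cut arcs: {(0,2), (0,12), (7,8)} (total capacity 51)

augment #1: 0→7→8→5 push 2
augment #2: 0→12→8→5 push 26
augment #3: 0→12→10→5 push 11
augment #4: 0→2→4→6→5 push 1
augment #5: 0→2→9→3→8→6→5 push 3
augment #6: 0→2→9→3→8→10→5 push 3
augment #7: 0→2→9→3→8→12→10→5 push 5
max flow = 51; residual-reachable set from 0 gives S-side
cut edges (S→T): {(0,2), (0,12), (7,8)} total cap 51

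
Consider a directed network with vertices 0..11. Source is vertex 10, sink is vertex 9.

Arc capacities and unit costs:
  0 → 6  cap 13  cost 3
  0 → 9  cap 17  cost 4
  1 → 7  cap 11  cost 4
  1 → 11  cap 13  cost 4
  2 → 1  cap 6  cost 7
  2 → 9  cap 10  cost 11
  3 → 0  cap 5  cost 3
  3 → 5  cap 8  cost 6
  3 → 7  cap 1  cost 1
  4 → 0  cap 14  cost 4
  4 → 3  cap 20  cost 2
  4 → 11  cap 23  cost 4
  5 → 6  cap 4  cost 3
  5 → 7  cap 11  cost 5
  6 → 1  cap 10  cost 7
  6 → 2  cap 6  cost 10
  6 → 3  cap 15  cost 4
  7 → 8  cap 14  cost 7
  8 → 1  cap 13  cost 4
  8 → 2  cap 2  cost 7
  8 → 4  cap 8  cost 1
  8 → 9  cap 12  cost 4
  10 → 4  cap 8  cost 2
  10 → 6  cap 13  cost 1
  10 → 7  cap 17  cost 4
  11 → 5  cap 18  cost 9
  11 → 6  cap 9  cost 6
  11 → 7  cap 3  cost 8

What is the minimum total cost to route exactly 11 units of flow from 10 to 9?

shortest-cost path #1: 10→4→0→9 push 8 @ unit cost 10 (adds 80)
shortest-cost path #2: 10→6→3→0→9 push 3 @ unit cost 12 (adds 36)
total cost = 116

Minimum cost for 11 units: 116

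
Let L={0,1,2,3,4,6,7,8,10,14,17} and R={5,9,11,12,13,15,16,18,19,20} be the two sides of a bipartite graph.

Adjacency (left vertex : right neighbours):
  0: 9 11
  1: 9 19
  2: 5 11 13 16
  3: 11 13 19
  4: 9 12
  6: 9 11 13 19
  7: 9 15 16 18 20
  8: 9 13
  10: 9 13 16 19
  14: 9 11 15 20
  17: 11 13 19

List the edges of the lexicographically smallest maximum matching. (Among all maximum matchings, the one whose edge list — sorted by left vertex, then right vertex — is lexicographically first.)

Lex-smallest maximum matching: {(0,9), (1,19), (2,5), (3,11), (4,12), (6,13), (7,15), (10,16), (14,20)}

|M| = 9 (so the lex-smallest maximum matching has 9 edges)
process left vertices in ascending order; for each, take the smallest-labelled available neighbour that still permits 9 edges overall, or leave it unmatched if none does
lex-smallest matching: {0-9, 1-19, 2-5, 3-11, 4-12, 6-13, 7-15, 10-16, 14-20}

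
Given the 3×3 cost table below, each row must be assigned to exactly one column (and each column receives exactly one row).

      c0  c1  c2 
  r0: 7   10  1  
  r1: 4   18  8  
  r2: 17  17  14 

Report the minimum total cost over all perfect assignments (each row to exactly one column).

Minimum assignment cost: 22

optimal assignment: row0→col2 (cost 1), row1→col0 (cost 4), row2→col1 (cost 17)
total = 1 + 4 + 17 = 22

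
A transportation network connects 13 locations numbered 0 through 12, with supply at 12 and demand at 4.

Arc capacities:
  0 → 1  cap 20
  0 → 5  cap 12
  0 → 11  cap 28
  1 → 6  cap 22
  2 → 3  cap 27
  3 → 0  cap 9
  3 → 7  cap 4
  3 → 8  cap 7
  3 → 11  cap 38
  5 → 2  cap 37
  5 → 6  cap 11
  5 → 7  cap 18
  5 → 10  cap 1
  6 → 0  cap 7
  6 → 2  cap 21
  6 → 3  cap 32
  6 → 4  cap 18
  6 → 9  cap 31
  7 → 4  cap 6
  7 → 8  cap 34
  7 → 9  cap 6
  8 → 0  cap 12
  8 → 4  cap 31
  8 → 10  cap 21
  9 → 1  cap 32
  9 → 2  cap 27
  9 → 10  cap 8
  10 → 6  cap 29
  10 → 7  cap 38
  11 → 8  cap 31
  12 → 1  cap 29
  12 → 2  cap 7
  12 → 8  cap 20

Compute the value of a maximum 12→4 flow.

augment #1: 12→8→4 bottleneck 20, total now 20
augment #2: 12→1→6→4 bottleneck 18, total now 38
augment #3: 12→2→3→7→4 bottleneck 4, total now 42
augment #4: 12→2→3→8→4 bottleneck 3, total now 45
augment #5: 12→1→6→3→8→4 bottleneck 4, total now 49

Maximum flow value: 49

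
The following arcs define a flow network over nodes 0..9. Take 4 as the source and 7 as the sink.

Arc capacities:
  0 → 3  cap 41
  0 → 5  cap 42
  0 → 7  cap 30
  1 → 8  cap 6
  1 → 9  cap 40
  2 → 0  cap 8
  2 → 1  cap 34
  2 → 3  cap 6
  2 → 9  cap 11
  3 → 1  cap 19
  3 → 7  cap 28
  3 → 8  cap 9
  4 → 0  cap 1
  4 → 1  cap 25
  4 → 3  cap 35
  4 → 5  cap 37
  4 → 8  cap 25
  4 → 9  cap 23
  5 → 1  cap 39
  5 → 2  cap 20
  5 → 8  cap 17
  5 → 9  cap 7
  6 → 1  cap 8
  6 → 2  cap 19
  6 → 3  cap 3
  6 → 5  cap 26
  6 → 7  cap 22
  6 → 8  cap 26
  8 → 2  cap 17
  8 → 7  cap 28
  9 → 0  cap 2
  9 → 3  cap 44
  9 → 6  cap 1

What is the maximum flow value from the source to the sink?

Maximum flow value: 68

augment #1: 4→0→7 bottleneck 1, total now 1
augment #2: 4→3→7 bottleneck 28, total now 29
augment #3: 4→8→7 bottleneck 25, total now 54
augment #4: 4→1→8→7 bottleneck 3, total now 57
augment #5: 4→9→0→7 bottleneck 2, total now 59
augment #6: 4→9→6→7 bottleneck 1, total now 60
augment #7: 4→5→2→0→7 bottleneck 8, total now 68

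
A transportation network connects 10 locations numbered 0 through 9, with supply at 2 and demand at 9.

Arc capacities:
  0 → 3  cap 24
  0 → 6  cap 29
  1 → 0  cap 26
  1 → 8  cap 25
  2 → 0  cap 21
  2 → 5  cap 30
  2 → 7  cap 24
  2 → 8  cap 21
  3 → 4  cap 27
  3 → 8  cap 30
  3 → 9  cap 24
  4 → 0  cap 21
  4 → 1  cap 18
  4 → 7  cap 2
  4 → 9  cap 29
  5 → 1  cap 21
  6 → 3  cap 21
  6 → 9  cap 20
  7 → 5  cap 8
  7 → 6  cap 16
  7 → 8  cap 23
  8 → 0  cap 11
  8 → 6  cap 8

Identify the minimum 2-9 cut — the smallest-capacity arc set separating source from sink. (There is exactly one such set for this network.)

augment #1: 2→0→3→9 push 21
augment #2: 2→7→6→9 push 16
augment #3: 2→8→6→9 push 4
augment #4: 2→8→0→3→9 push 3
augment #5: 2→8→6→3→4→9 push 4
augment #6: 2→8→0→6→3→4→9 push 8
augment #7: 2→5→1→0→6→3→4→9 push 9
max flow = 65; residual-reachable set from 2 gives S-side
cut edges (S→T): {(0,3), (6,3), (6,9)} total cap 65

Min-cut arcs: {(0,3), (6,3), (6,9)} (total capacity 65)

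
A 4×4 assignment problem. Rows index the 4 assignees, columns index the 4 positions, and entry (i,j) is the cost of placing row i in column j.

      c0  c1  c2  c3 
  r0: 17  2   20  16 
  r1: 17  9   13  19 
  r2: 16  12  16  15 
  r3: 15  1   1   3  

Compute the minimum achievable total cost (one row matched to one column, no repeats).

optimal assignment: row0→col1 (cost 2), row1→col2 (cost 13), row2→col0 (cost 16), row3→col3 (cost 3)
total = 2 + 13 + 16 + 3 = 34

Minimum assignment cost: 34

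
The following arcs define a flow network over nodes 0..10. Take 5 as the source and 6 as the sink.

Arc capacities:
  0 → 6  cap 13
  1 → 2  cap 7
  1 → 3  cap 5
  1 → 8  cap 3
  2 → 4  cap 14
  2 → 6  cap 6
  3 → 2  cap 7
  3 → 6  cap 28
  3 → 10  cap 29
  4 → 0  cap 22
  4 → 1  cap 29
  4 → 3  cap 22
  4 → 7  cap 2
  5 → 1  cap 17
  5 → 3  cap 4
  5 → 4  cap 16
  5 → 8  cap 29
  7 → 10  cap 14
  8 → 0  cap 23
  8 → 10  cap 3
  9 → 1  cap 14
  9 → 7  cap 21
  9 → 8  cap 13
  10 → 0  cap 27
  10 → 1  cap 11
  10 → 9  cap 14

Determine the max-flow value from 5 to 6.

augment #1: 5→3→6 bottleneck 4, total now 4
augment #2: 5→1→2→6 bottleneck 6, total now 10
augment #3: 5→1→3→6 bottleneck 5, total now 15
augment #4: 5→4→0→6 bottleneck 13, total now 28
augment #5: 5→4→3→6 bottleneck 3, total now 31
augment #6: 5→1→2→4→3→6 bottleneck 1, total now 32
augment #7: 5→8→0→4→3→6 bottleneck 13, total now 45

Maximum flow value: 45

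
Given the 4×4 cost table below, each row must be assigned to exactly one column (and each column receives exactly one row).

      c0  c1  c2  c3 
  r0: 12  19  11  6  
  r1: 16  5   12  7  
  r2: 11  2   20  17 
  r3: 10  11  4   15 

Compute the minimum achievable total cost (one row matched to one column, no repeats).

Minimum assignment cost: 25

optimal assignment: row0→col0 (cost 12), row1→col3 (cost 7), row2→col1 (cost 2), row3→col2 (cost 4)
total = 12 + 7 + 2 + 4 = 25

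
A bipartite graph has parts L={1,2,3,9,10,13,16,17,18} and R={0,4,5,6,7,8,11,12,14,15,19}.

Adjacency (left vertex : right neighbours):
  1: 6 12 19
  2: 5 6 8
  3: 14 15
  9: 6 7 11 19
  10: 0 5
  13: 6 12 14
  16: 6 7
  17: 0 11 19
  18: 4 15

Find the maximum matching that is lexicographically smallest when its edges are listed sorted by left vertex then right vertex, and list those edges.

|M| = 9 (so the lex-smallest maximum matching has 9 edges)
process left vertices in ascending order; for each, take the smallest-labelled available neighbour that still permits 9 edges overall, or leave it unmatched if none does
lex-smallest matching: {1-6, 2-5, 3-14, 9-11, 10-0, 13-12, 16-7, 17-19, 18-4}

Lex-smallest maximum matching: {(1,6), (2,5), (3,14), (9,11), (10,0), (13,12), (16,7), (17,19), (18,4)}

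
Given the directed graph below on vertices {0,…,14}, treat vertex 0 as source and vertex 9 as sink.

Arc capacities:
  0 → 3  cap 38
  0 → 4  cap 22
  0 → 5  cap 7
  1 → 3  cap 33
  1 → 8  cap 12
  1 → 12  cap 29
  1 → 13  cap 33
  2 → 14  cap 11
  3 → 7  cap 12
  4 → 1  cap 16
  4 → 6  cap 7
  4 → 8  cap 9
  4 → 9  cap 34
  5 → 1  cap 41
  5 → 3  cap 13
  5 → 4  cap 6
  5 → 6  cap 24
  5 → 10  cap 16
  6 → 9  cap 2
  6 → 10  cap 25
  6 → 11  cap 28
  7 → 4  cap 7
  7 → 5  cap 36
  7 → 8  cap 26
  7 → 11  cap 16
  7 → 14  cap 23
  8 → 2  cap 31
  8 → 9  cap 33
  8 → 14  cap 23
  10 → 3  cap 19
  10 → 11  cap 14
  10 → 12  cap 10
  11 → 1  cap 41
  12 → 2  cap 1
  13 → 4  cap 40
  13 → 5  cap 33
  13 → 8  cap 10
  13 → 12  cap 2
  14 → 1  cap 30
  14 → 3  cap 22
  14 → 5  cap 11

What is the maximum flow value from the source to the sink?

Maximum flow value: 41

augment #1: 0→4→9 bottleneck 22, total now 22
augment #2: 0→5→4→9 bottleneck 6, total now 28
augment #3: 0→5→6→9 bottleneck 1, total now 29
augment #4: 0→3→7→4→9 bottleneck 6, total now 35
augment #5: 0→3→7→8→9 bottleneck 6, total now 41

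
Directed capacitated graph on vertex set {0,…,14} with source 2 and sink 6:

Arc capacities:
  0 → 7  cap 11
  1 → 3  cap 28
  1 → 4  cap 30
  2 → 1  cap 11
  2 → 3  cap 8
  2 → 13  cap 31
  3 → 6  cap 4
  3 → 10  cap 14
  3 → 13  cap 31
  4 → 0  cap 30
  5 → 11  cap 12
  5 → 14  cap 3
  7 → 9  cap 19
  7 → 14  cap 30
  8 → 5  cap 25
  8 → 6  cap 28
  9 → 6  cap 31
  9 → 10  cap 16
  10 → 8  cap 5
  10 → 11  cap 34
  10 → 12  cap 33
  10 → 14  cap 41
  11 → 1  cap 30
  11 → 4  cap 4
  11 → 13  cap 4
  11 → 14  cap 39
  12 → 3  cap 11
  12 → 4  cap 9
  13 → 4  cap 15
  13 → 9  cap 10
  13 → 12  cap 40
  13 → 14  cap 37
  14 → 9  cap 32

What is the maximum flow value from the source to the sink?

Maximum flow value: 40

augment #1: 2→3→6 bottleneck 4, total now 4
augment #2: 2→13→9→6 bottleneck 10, total now 14
augment #3: 2→3→10→8→6 bottleneck 4, total now 18
augment #4: 2→13→14→9→6 bottleneck 21, total now 39
augment #5: 2→1→3→10→8→6 bottleneck 1, total now 40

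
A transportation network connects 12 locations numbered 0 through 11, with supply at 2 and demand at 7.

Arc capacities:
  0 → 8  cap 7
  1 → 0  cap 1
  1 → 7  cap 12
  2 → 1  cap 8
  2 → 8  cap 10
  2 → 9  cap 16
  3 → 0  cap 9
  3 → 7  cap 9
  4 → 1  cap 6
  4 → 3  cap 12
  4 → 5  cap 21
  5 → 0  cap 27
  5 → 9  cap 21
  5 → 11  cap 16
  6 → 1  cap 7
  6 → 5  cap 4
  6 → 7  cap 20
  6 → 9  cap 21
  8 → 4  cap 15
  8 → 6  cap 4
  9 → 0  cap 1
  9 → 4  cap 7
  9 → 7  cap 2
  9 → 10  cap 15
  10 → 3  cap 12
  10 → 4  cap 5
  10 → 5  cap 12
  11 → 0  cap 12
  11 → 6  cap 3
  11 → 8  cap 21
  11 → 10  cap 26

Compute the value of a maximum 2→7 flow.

Maximum flow value: 30

augment #1: 2→1→7 bottleneck 8, total now 8
augment #2: 2→9→7 bottleneck 2, total now 10
augment #3: 2→8→6→7 bottleneck 4, total now 14
augment #4: 2→8→4→1→7 bottleneck 4, total now 18
augment #5: 2→8→4→3→7 bottleneck 2, total now 20
augment #6: 2→9→4→3→7 bottleneck 7, total now 27
augment #7: 2→9→10→5→11→6→7 bottleneck 3, total now 30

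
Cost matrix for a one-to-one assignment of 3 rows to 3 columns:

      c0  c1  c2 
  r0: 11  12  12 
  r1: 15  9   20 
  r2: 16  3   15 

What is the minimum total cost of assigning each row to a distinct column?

Minimum assignment cost: 30

optimal assignment: row0→col2 (cost 12), row1→col0 (cost 15), row2→col1 (cost 3)
total = 12 + 15 + 3 = 30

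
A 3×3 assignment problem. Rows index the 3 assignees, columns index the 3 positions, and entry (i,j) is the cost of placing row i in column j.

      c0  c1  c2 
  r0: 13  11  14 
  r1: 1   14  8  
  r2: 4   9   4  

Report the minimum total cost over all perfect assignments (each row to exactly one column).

Minimum assignment cost: 16

optimal assignment: row0→col1 (cost 11), row1→col0 (cost 1), row2→col2 (cost 4)
total = 11 + 1 + 4 = 16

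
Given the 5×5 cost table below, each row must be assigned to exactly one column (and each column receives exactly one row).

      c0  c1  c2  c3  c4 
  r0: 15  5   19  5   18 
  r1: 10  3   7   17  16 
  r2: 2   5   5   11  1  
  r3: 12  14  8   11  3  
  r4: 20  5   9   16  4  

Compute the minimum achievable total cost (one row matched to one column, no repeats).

one of 3 optimal assignments: row0→col3 (cost 5), row1→col1 (cost 3), row2→col0 (cost 2), row3→col2 (cost 8), row4→col4 (cost 4)
total = 5 + 3 + 2 + 8 + 4 = 22

Minimum assignment cost: 22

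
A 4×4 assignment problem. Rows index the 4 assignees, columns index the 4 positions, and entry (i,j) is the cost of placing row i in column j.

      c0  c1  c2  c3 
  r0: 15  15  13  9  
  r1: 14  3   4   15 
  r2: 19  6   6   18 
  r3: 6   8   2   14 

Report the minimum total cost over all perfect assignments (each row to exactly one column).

Minimum assignment cost: 24

optimal assignment: row0→col3 (cost 9), row1→col1 (cost 3), row2→col2 (cost 6), row3→col0 (cost 6)
total = 9 + 3 + 6 + 6 = 24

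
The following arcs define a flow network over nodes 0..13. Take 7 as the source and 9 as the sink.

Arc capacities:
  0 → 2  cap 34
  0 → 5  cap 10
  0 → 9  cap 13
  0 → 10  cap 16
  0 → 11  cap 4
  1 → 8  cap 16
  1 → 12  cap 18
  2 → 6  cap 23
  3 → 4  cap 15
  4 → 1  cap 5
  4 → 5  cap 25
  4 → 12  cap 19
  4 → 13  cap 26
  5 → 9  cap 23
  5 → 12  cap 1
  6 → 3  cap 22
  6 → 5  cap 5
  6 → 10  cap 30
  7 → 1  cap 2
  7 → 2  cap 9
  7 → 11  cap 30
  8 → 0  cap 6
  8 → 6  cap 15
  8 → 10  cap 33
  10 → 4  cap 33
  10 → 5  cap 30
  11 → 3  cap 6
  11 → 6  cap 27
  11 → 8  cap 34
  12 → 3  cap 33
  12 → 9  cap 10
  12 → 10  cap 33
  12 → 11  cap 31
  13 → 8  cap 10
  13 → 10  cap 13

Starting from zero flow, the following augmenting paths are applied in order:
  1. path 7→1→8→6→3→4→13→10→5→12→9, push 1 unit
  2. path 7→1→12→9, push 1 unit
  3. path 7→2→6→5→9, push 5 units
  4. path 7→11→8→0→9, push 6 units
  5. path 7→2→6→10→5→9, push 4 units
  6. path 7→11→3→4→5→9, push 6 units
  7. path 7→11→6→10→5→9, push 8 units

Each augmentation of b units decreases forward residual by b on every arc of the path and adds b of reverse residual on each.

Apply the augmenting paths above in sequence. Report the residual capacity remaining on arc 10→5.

Residual capacity of (10,5): 17

after path 1 (7→1→8→6→3→4→13→10→5→12→9, push 1): res(10,5)=29
after path 2 (7→1→12→9, push 1): res(10,5)=29
after path 3 (7→2→6→5→9, push 5): res(10,5)=29
after path 4 (7→11→8→0→9, push 6): res(10,5)=29
after path 5 (7→2→6→10→5→9, push 4): res(10,5)=25
after path 6 (7→11→3→4→5→9, push 6): res(10,5)=25
after path 7 (7→11→6→10→5→9, push 8): res(10,5)=17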